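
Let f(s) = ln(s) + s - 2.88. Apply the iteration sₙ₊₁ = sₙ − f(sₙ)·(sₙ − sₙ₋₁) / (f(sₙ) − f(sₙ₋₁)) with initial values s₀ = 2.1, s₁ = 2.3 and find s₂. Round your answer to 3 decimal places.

2.126

f(2.1) = -0.03806, f(2.3) = 0.25291
s₂ = 2.30000 − 0.25291·(2.30000 − 2.10000) / (0.25291 − (-0.03806)) = 2.30000 − (0.05058)/(0.29097) = 2.12616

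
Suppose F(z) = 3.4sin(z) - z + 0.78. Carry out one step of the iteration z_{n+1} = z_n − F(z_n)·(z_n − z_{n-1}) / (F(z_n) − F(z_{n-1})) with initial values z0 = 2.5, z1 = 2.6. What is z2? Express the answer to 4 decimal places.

F(2.5) = 0.314805, F(2.6) = -0.067295
z2 = 2.600000 − (-0.067295)·(2.600000 − 2.500000) / (-0.067295 − 0.314805) = 2.600000 − (-0.006730)/(-0.382101) = 2.582388

2.5824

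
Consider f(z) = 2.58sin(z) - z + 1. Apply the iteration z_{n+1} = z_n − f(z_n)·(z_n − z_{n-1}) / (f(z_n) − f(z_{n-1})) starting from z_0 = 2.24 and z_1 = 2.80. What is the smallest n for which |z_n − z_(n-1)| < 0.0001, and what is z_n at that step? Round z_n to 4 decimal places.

n = 5, z_n = 2.5143

f(2.24) = 0.783535, f(2.80) = -0.935731
z_2 = 2.800000 − (-0.935731)·(0.560000)/(-1.719266) = 2.495213;  |Δ| = 0.304787
f(2.495213) = 0.058721
z_3 = 2.495213 − 0.058721·(-0.304787)/(0.994451) = 2.513211;  |Δ| = 0.017997
f(2.513211) = 0.003408
z_4 = 2.513211 − 0.003408·(0.017997)/(-0.055313) = 2.514319;  |Δ| = 0.001109
f(2.514319) = -0.000016
z_5 = 2.514319 − (-0.000016)·(0.001109)/(-0.003424) = 2.514314;  |Δ| = 0.000005
|z_5 − z_4| = 0.000005 < 0.0001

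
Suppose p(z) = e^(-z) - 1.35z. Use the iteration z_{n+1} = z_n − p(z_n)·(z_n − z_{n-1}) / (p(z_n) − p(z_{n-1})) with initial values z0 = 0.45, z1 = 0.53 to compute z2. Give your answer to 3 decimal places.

0.465

p(0.45) = 0.03013, p(0.53) = -0.12690
z2 = 0.53000 − (-0.12690)·(0.53000 − 0.45000) / (-0.12690 − 0.03013) = 0.53000 − (-0.01015)/(-0.15702) = 0.46535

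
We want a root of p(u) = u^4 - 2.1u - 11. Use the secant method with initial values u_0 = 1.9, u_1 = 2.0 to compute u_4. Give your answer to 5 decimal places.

p(1.9) = -1.9579000, p(2.0) = 0.8000000
u_2 = 2.0000000 − 0.8000000·(2.0000000 − 1.9000000) / (0.8000000 − (-1.9579000)) = 2.0000000 − (0.0800000)/(2.7579000) = 1.9709924
p(1.9709924) = -0.0473266
u_3 = 1.9709924 − (-0.0473266)·(1.9709924 − 2.0000000) / (-0.0473266 − 0.8000000) = 1.9709924 − (0.0013728)/(-0.8473266) = 1.9726126
p(1.9726126) = -0.0010450
u_4 = 1.9726126 − (-0.0010450)·(1.9726126 − 1.9709924) / (-0.0010450 − (-0.0473266)) = 1.9726126 − (-0.0000017)/(0.0462816) = 1.9726492

1.97265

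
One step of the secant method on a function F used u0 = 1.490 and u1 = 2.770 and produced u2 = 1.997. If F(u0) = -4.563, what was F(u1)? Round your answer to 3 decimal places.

6.957

The secant line through (1.490, -4.563) and (2.770, F(u1)) crosses zero at u2 = 1.997.
So (1.490, -4.563), (2.770, F(u1)), (1.997, 0) are collinear:
F(u1) = -4.563 · (2.770 − 1.997) / (1.490 − 1.997) = -4.563 · (0.77300)/(-0.50700) = 6.95700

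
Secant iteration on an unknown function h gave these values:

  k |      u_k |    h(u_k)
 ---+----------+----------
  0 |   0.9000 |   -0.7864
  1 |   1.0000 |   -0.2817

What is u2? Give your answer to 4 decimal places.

1.0558

u2 = 1.0000 − (-0.2817)·(1.0000 − 0.9000) / (-0.2817 − (-0.7864))
   = 1.0000 − (-0.028170)/(0.504700) = 1.055815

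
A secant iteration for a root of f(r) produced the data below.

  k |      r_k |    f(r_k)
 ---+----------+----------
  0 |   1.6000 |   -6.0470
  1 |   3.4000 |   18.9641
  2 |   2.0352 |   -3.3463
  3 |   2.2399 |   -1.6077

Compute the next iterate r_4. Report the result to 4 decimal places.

r_4 = 2.2399 − (-1.6077)·(2.2399 − 2.0352) / (-1.6077 − (-3.3463))
   = 2.2399 − (-0.329096)/(1.738600) = 2.429188

2.4292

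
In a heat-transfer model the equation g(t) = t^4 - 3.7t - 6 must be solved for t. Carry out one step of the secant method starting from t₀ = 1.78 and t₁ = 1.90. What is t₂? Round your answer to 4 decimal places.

1.8999

g(1.78) = -2.547241, g(1.90) = 0.002100
t₂ = 1.900000 − 0.002100·(1.900000 − 1.780000) / (0.002100 − (-2.547241)) = 1.900000 − (0.000252)/(2.549341) = 1.899901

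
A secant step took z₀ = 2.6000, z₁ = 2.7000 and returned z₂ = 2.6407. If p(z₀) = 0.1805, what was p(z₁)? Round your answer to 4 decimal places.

The secant line through (2.6000, 0.1805) and (2.7000, p(z₁)) crosses zero at z₂ = 2.6407.
So (2.6000, 0.1805), (2.7000, p(z₁)), (2.6407, 0) are collinear:
p(z₁) = 0.1805 · (2.7000 − 2.6407) / (2.6000 − 2.6407) = 0.1805 · (0.059300)/(-0.040700) = -0.262989

-0.2630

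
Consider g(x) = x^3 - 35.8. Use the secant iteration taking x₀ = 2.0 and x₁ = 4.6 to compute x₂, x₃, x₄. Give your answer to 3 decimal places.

2.809, 3.134, 3.323

g(2.0) = -27.80000, g(4.6) = 61.53600
x₂ = 4.60000 − 61.53600·(4.60000 − 2.00000) / (61.53600 − (-27.80000)) = 4.60000 − (159.99360)/(89.33600) = 2.80908
g(2.80908) = -13.63374
x₃ = 2.80908 − (-13.63374)·(2.80908 − 4.60000) / (-13.63374 − 61.53600) = 2.80908 − (24.41693)/(-75.16974) = 3.13390
g(3.13390) = -5.02081
x₄ = 3.13390 − (-5.02081)·(3.13390 − 2.80908) / (-5.02081 − (-13.63374)) = 3.13390 − (-1.63088)/(8.61293) = 3.32326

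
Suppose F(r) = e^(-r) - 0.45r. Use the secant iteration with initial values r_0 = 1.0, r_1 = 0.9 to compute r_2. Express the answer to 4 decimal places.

F(1.0) = -0.082121, F(0.9) = 0.001570
r_2 = 0.900000 − 0.001570·(0.900000 − 1.000000) / (0.001570 − (-0.082121)) = 0.900000 − (-0.000157)/(0.083690) = 0.901876

0.9019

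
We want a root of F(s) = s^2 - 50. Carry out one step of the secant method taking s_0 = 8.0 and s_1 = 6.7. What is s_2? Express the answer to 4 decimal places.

7.0476

F(8.0) = 14.000000, F(6.7) = -5.110000
s_2 = 6.700000 − (-5.110000)·(6.700000 − 8.000000) / (-5.110000 − 14.000000) = 6.700000 − (6.643000)/(-19.110000) = 7.047619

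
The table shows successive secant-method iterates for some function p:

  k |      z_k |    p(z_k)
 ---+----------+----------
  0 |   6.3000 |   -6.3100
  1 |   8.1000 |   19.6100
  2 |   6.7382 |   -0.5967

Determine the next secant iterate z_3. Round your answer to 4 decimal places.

z_3 = 6.7382 − (-0.5967)·(6.7382 − 8.1000) / (-0.5967 − 19.6100)
   = 6.7382 − (0.812586)/(-20.206700) = 6.778414

6.7784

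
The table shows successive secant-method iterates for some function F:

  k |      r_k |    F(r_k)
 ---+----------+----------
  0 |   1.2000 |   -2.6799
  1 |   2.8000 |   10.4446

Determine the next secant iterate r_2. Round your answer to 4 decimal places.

1.5267

r_2 = 2.8000 − 10.4446·(2.8000 − 1.2000) / (10.4446 − (-2.6799))
   = 2.8000 − (16.711360)/(13.124500) = 1.526705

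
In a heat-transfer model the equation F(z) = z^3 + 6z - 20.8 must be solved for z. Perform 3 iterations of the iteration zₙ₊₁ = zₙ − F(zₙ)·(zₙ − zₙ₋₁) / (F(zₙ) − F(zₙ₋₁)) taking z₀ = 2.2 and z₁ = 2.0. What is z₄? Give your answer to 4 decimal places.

F(2.2) = 3.048000, F(2.0) = -0.800000
z₂ = 2.000000 − (-0.800000)·(2.000000 − 2.200000) / (-0.800000 − 3.048000) = 2.000000 − (0.160000)/(-3.848000) = 2.041580
F(2.041580) = -0.041114
z₃ = 2.041580 − (-0.041114)·(2.041580 − 2.000000) / (-0.041114 − (-0.800000)) = 2.041580 − (-0.001710)/(0.758886) = 2.043833
F(2.043833) = 0.000601
z₄ = 2.043833 − 0.000601·(2.043833 − 2.041580) / (0.000601 − (-0.041114)) = 2.043833 − (0.000001)/(0.041715) = 2.043800

2.0438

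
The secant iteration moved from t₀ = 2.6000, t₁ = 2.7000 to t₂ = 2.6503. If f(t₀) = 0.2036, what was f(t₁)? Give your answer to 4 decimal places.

The secant line through (2.6000, 0.2036) and (2.7000, f(t₁)) crosses zero at t₂ = 2.6503.
So (2.6000, 0.2036), (2.7000, f(t₁)), (2.6503, 0) are collinear:
f(t₁) = 0.2036 · (2.7000 − 2.6503) / (2.6000 − 2.6503) = 0.2036 · (0.049700)/(-0.050300) = -0.201171

-0.2012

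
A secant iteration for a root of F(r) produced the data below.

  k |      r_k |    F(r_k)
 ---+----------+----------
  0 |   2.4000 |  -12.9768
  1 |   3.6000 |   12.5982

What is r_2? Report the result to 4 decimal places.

r_2 = 3.6000 − 12.5982·(3.6000 − 2.4000) / (12.5982 − (-12.9768))
   = 3.6000 − (15.117840)/(25.575000) = 3.008882

3.0089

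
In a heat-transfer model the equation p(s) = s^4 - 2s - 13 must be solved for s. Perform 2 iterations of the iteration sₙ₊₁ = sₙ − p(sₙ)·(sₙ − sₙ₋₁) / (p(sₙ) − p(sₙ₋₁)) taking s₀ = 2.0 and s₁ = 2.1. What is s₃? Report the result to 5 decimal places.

p(2.0) = -1.0000000, p(2.1) = 2.2481000
s₂ = 2.1000000 − 2.2481000·(2.1000000 − 2.0000000) / (2.2481000 − (-1.0000000)) = 2.1000000 − (0.2248100)/(3.2481000) = 2.0307872
p(2.0307872) = -0.0534003
s₃ = 2.0307872 − (-0.0534003)·(2.0307872 − 2.1000000) / (-0.0534003 − 2.2481000) = 2.0307872 − (0.0036960)/(-2.3015003) = 2.0323931

2.03239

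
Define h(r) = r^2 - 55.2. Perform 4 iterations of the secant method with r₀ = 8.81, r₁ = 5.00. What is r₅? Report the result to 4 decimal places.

h(8.81) = 22.416100, h(5.00) = -30.200000
r₂ = 5.000000 − (-30.200000)·(5.000000 − 8.810000) / (-30.200000 − 22.416100) = 5.000000 − (115.062000)/(-52.616100) = 7.186821
h(7.186821) = -3.549602
r₃ = 7.186821 − (-3.549602)·(7.186821 − 5.000000) / (-3.549602 − (-30.200000)) = 7.186821 − (-7.762344)/(26.650398) = 7.478087
h(7.478087) = 0.721781
r₄ = 7.478087 − 0.721781·(7.478087 − 7.186821) / (0.721781 − (-3.549602)) = 7.478087 − (0.210230)/(4.271383) = 7.428868
h(7.428868) = -0.011913
r₅ = 7.428868 − (-0.011913)·(7.428868 − 7.478087) / (-0.011913 − 0.721781) = 7.428868 − (0.000586)/(-0.733695) = 7.429668

7.4297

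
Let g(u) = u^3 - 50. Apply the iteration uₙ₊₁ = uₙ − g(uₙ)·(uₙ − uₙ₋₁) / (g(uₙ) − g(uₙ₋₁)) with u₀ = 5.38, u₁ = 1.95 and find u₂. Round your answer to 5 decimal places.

g(5.38) = 105.7208720, g(1.95) = -42.5851250
u₂ = 1.9500000 − (-42.5851250)·(1.9500000 − 5.3800000) / (-42.5851250 − 105.7208720) = 1.9500000 − (146.0669787)/(-148.3059970) = 2.9349027

2.93490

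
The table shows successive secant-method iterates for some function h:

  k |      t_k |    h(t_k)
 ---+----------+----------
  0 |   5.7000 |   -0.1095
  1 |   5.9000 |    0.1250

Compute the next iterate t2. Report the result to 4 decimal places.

t2 = 5.9000 − 0.1250·(5.9000 − 5.7000) / (0.1250 − (-0.1095))
   = 5.9000 − (0.025000)/(0.234500) = 5.793390

5.7934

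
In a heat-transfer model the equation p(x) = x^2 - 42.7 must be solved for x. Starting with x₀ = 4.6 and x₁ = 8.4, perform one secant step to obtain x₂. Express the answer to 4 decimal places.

p(4.6) = -21.540000, p(8.4) = 27.860000
x₂ = 8.400000 − 27.860000·(8.400000 − 4.600000) / (27.860000 − (-21.540000)) = 8.400000 − (105.868000)/(49.400000) = 6.256923

6.2569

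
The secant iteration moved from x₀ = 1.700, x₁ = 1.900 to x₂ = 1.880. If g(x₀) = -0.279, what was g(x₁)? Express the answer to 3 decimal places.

The secant line through (1.700, -0.279) and (1.900, g(x₁)) crosses zero at x₂ = 1.880.
So (1.700, -0.279), (1.900, g(x₁)), (1.880, 0) are collinear:
g(x₁) = -0.279 · (1.900 − 1.880) / (1.700 − 1.880) = -0.279 · (0.02000)/(-0.18000) = 0.03100

0.031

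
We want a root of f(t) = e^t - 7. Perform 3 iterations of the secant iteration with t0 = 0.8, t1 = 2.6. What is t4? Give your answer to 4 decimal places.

f(0.8) = -4.774459, f(2.6) = 6.463738
t2 = 2.600000 − 6.463738·(2.600000 − 0.800000) / (6.463738 − (-4.774459)) = 2.600000 − (11.634728)/(11.238197) = 1.564716
f(1.564716) = -2.218684
t3 = 1.564716 − (-2.218684)·(1.564716 − 2.600000) / (-2.218684 − 6.463738) = 1.564716 − (2.296969)/(-8.682422) = 1.829270
f(1.829270) = -0.770664
t4 = 1.829270 − (-0.770664)·(1.829270 − 1.564716) / (-0.770664 − (-2.218684)) = 1.829270 − (-0.203882)/(1.448020) = 1.970070

1.9701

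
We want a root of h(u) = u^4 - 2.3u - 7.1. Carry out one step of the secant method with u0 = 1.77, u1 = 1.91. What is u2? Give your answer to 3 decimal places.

h(1.77) = -1.35594, h(1.91) = 1.81563
u2 = 1.91000 − 1.81563·(1.91000 − 1.77000) / (1.81563 − (-1.35594)) = 1.91000 − (0.25419)/(3.17157) = 1.82985

1.830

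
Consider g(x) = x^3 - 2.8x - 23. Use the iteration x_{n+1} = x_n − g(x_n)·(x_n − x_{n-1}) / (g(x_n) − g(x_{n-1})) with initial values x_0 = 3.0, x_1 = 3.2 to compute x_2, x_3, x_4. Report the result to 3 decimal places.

3.169, 3.171, 3.171

g(3.0) = -4.40000, g(3.2) = 0.80800
x_2 = 3.20000 − 0.80800·(3.20000 − 3.00000) / (0.80800 − (-4.40000)) = 3.20000 − (0.16160)/(5.20800) = 3.16897
g(3.16897) = -0.04912
x_3 = 3.16897 − (-0.04912)·(3.16897 − 3.20000) / (-0.04912 − 0.80800) = 3.16897 − (0.00152)/(-0.85712) = 3.17075
g(3.17075) = -0.00050
x_4 = 3.17075 − (-0.00050)·(3.17075 − 3.16897) / (-0.00050 − (-0.04912)) = 3.17075 − (0.00000)/(0.04863) = 3.17077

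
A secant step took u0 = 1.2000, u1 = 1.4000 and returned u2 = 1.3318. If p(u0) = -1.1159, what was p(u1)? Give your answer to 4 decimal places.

The secant line through (1.2000, -1.1159) and (1.4000, p(u1)) crosses zero at u2 = 1.3318.
So (1.2000, -1.1159), (1.4000, p(u1)), (1.3318, 0) are collinear:
p(u1) = -1.1159 · (1.4000 − 1.3318) / (1.2000 − 1.3318) = -1.1159 · (0.068200)/(-0.131800) = 0.577423

0.5774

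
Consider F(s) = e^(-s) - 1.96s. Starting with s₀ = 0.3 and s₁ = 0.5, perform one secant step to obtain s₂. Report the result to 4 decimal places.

0.3581

F(0.3) = 0.152818, F(0.5) = -0.373469
s₂ = 0.500000 − (-0.373469)·(0.500000 − 0.300000) / (-0.373469 − 0.152818) = 0.500000 − (-0.074694)/(-0.526288) = 0.358074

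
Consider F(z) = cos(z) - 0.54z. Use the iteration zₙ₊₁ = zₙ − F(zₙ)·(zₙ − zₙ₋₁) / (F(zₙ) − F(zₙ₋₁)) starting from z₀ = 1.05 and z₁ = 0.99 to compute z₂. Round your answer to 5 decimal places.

F(1.05) = -0.0694290, F(0.99) = 0.0140899
z₂ = 0.9900000 − 0.0140899·(0.9900000 − 1.0500000) / (0.0140899 − (-0.0694290)) = 0.9900000 − (-0.0008454)/(0.0835188) = 1.0001222

1.00012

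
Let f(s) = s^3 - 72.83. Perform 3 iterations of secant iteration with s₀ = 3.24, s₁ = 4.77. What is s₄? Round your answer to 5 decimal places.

f(3.24) = -38.8177760, f(4.77) = 35.7013330
s₂ = 4.7700000 − 35.7013330·(4.7700000 − 3.2400000) / (35.7013330 − (-38.8177760)) = 4.7700000 − (54.6230395)/(74.5191090) = 4.0369929
f(4.0369929) = -7.0378708
s₃ = 4.0369929 − (-7.0378708)·(4.0369929 − 4.7700000) / (-7.0378708 − 35.7013330) = 4.0369929 − (5.1588096)/(-42.7392038) = 4.1576972
f(4.1576972) = -0.9581895
s₄ = 4.1576972 − (-0.9581895)·(4.1576972 − 4.0369929) / (-0.9581895 − (-7.0378708)) = 4.1576972 − (-0.1156577)/(6.0796812) = 4.1767209

4.17672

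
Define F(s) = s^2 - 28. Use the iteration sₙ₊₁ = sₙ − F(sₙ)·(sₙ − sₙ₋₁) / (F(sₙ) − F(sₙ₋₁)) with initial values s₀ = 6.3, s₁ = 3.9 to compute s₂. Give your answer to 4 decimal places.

F(6.3) = 11.690000, F(3.9) = -12.790000
s₂ = 3.900000 − (-12.790000)·(3.900000 − 6.300000) / (-12.790000 − 11.690000) = 3.900000 − (30.696000)/(-24.480000) = 5.153922

5.1539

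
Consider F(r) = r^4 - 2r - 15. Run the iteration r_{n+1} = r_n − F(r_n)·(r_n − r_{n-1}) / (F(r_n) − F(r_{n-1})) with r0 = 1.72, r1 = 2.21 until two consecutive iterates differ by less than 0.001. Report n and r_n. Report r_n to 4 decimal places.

n = 5, r_n = 2.0929

F(1.72) = -9.687869, F(2.21) = 4.434433
r2 = 2.210000 − 4.434433·(0.490000)/(14.122302) = 2.056139;  |Δ| = 0.153861
F(2.056139) = -1.238768
r3 = 2.056139 − (-1.238768)·(-0.153861)/(-5.673201) = 2.089735;  |Δ| = 0.033596
F(2.089735) = -0.108841
r4 = 2.089735 − (-0.108841)·(0.033596)/(1.129926) = 2.092971;  |Δ| = 0.003236
F(2.092971) = 0.003093
r5 = 2.092971 − 0.003093·(0.003236)/(0.111934) = 2.092882;  |Δ| = 0.000089
|r5 − r4| = 0.000089 < 0.001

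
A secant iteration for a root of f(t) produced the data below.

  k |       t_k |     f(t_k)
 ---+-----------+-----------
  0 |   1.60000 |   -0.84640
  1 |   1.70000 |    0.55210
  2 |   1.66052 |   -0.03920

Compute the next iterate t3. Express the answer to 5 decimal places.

t3 = 1.66052 − (-0.03920)·(1.66052 − 1.70000) / (-0.03920 − 0.55210)
   = 1.66052 − (0.0015476)/(-0.5913000) = 1.6631373

1.66314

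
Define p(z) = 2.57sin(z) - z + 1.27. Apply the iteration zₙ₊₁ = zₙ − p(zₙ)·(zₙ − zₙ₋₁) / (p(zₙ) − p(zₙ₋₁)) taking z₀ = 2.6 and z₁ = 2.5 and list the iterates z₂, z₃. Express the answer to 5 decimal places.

2.59835, 2.59839

p(2.6) = -0.0051615, p(2.5) = 0.3080734
z₂ = 2.5000000 − 0.3080734·(2.5000000 − 2.6000000) / (0.3080734 − (-0.0051615)) = 2.5000000 − (-0.0308073)/(0.3132349) = 2.5983522
p(2.5983522) = 0.0001133
z₃ = 2.5983522 − 0.0001133·(2.5983522 − 2.5000000) / (0.0001133 − 0.3080734) = 2.5983522 − (0.0000111)/(-0.3079601) = 2.5983884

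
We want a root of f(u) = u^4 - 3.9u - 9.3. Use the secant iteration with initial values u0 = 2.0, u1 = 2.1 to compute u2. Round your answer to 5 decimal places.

2.03597

f(2.0) = -1.1000000, f(2.1) = 1.9581000
u2 = 2.1000000 − 1.9581000·(2.1000000 − 2.0000000) / (1.9581000 − (-1.1000000)) = 2.1000000 − (0.1958100)/(3.0581000) = 2.0359700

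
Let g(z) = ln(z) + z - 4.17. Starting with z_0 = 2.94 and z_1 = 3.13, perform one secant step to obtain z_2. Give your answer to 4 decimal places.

3.0540

g(2.94) = -0.151590, g(3.13) = 0.101033
z_2 = 3.130000 − 0.101033·(3.130000 − 2.940000) / (0.101033 − (-0.151590)) = 3.130000 − (0.019196)/(0.252623) = 3.054012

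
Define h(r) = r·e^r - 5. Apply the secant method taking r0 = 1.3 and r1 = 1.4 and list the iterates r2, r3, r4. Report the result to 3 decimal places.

h(1.3) = -0.22991, h(1.4) = 0.67728
r2 = 1.40000 − 0.67728·(1.40000 − 1.30000) / (0.67728 − (-0.22991)) = 1.40000 − (0.06773)/(0.90719) = 1.32534
h(1.32534) = -0.01210
r3 = 1.32534 − (-0.01210)·(1.32534 − 1.40000) / (-0.01210 − 0.67728) = 1.32534 − (0.00090)/(-0.68938) = 1.32665
h(1.32665) = -0.00062
r4 = 1.32665 − (-0.00062)·(1.32665 − 1.32534) / (-0.00062 − (-0.01210)) = 1.32665 − (0.00000)/(0.01148) = 1.32672

1.325, 1.327, 1.327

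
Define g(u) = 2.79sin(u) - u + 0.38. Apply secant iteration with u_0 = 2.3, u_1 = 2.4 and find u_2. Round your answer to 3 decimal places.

2.354

g(2.3) = 0.16052, g(2.4) = -0.13546
u_2 = 2.40000 − (-0.13546)·(2.40000 − 2.30000) / (-0.13546 − 0.16052) = 2.40000 − (-0.01355)/(-0.29598) = 2.35423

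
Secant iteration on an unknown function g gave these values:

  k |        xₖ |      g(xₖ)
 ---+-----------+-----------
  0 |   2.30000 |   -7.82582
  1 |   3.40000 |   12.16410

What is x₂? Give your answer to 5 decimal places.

2.73064

x₂ = 3.40000 − 12.16410·(3.40000 − 2.30000) / (12.16410 − (-7.82582))
   = 3.40000 − (13.3805100)/(19.9899200) = 2.7306371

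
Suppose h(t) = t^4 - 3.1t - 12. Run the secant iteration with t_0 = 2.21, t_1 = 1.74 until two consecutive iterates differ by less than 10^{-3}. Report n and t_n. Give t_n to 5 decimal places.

h(2.21) = 5.0034328, h(1.74) = -8.2276382
t_2 = 1.7400000 − (-8.2276382)·(-0.4700000)/(-13.2310711) = 2.0322658;  |Δ| = 0.2922658
h(2.0322658) = -1.2422617
t_3 = 2.0322658 − (-1.2422617)·(0.2922658)/(6.9853766) = 2.0842416;  |Δ| = 0.0519758
h(2.0842416) = 0.4097363
t_4 = 2.0842416 − 0.4097363·(0.0519758)/(1.6519980) = 2.0713504;  |Δ| = 0.0128913
h(2.0713504) = -0.0128618
t_5 = 2.0713504 − (-0.0128618)·(-0.0128913)/(-0.4225981) = 2.0717427;  |Δ| = 0.0003923
|t_5 − t_4| = 0.0003923 < 10^{-3}

n = 5, t_n = 2.07174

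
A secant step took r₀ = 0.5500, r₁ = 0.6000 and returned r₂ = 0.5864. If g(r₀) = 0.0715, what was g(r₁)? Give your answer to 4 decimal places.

-0.0267

The secant line through (0.5500, 0.0715) and (0.6000, g(r₁)) crosses zero at r₂ = 0.5864.
So (0.5500, 0.0715), (0.6000, g(r₁)), (0.5864, 0) are collinear:
g(r₁) = 0.0715 · (0.6000 − 0.5864) / (0.5500 − 0.5864) = 0.0715 · (0.013600)/(-0.036400) = -0.026714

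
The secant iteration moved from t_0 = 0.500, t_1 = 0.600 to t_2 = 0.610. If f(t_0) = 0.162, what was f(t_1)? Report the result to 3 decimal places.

0.015

The secant line through (0.500, 0.162) and (0.600, f(t_1)) crosses zero at t_2 = 0.610.
So (0.500, 0.162), (0.600, f(t_1)), (0.610, 0) are collinear:
f(t_1) = 0.162 · (0.600 − 0.610) / (0.500 − 0.610) = 0.162 · (-0.01000)/(-0.11000) = 0.01473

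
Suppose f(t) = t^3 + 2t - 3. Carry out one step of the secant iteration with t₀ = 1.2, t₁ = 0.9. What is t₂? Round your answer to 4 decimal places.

0.9884

f(1.2) = 1.128000, f(0.9) = -0.471000
t₂ = 0.900000 − (-0.471000)·(0.900000 − 1.200000) / (-0.471000 − 1.128000) = 0.900000 − (0.141300)/(-1.599000) = 0.988368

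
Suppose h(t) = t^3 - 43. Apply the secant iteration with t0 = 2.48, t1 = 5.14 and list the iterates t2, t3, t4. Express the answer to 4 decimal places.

3.0923, 3.3512, 3.5234

h(2.48) = -27.747008, h(5.14) = 92.796744
t2 = 5.140000 − 92.796744·(5.140000 − 2.480000) / (92.796744 − (-27.747008)) = 5.140000 − (246.839339)/(120.543752) = 3.092284
h(3.092284) = -13.430892
t3 = 3.092284 − (-13.430892)·(3.092284 − 5.140000) / (-13.430892 − 92.796744) = 3.092284 − (27.502649)/(-106.227636) = 3.351187
h(3.351187) = -5.364641
t4 = 3.351187 − (-5.364641)·(3.351187 − 3.092284) / (-5.364641 − (-13.430892)) = 3.351187 − (-1.388921)/(8.066251) = 3.523376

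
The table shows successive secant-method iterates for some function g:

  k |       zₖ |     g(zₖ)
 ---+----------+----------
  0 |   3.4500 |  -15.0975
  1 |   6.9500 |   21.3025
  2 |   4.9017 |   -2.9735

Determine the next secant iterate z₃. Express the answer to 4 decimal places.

5.1526

z₃ = 4.9017 − (-2.9735)·(4.9017 − 6.9500) / (-2.9735 − 21.3025)
   = 4.9017 − (6.090620)/(-24.276000) = 5.152591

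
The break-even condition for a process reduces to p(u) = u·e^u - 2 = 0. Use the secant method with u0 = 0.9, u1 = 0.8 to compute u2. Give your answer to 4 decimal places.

0.8507

p(0.9) = 0.213643, p(0.8) = -0.219567
u2 = 0.800000 − (-0.219567)·(0.800000 − 0.900000) / (-0.219567 − 0.213643) = 0.800000 − (0.021957)/(-0.433210) = 0.850684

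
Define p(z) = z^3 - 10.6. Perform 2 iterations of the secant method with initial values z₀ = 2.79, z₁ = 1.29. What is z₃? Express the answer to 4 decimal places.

2.3574

p(2.79) = 11.117639, p(1.29) = -8.453311
z₂ = 1.290000 − (-8.453311)·(1.290000 − 2.790000) / (-8.453311 − 11.117639) = 1.290000 − (12.679966)/(-19.570950) = 1.937897
p(1.937897) = -3.322331
z₃ = 1.937897 − (-3.322331)·(1.937897 − 1.290000) / (-3.322331 − (-8.453311)) = 1.937897 − (-2.152529)/(5.130980) = 2.357414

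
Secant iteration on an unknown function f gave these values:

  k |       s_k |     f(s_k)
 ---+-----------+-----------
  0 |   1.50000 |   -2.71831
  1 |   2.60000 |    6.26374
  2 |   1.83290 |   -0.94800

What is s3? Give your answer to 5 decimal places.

1.93374

s3 = 1.83290 − (-0.94800)·(1.83290 − 2.60000) / (-0.94800 − 6.26374)
   = 1.83290 − (0.7272108)/(-7.2117400) = 1.9337371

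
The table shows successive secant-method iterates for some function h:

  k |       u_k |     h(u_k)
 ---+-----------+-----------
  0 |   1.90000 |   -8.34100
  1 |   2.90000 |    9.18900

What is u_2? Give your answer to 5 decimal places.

u_2 = 2.90000 − 9.18900·(2.90000 − 1.90000) / (9.18900 − (-8.34100))
   = 2.90000 − (9.1890000)/(17.5300000) = 2.3758129

2.37581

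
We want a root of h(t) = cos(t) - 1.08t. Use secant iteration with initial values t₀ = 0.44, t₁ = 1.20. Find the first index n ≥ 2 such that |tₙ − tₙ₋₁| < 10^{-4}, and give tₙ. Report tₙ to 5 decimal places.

n = 5, tₙ = 0.70512

h(0.44) = 0.4295517, h(1.20) = -0.9336422
t₂ = 1.2000000 − (-0.9336422)·(0.7600000)/(-1.3631939) = 0.6794812;  |Δ| = 0.5205188
h(0.6794812) = 0.0440592
t₃ = 0.6794812 − 0.0440592·(-0.5205188)/(0.9777014) = 0.7029379;  |Δ| = 0.0234567
h(0.7029379) = 0.0037734
t₄ = 0.7029379 − 0.0037734·(0.0234567)/(-0.0402858) = 0.7051349;  |Δ| = 0.0021971
h(0.7051349) = -0.0000216
t₅ = 0.7051349 − (-0.0000216)·(0.0021971)/(-0.0037950) = 0.7051224;  |Δ| = 0.0000125
|t₅ − t₄| = 0.0000125 < 10^{-4}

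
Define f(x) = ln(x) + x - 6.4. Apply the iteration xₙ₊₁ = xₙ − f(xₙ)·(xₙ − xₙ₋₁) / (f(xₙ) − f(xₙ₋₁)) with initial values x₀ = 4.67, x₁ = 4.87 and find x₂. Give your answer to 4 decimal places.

4.8261

f(4.67) = -0.188841, f(4.87) = 0.053094
x₂ = 4.870000 − 0.053094·(4.870000 − 4.670000) / (0.053094 − (-0.188841)) = 4.870000 − (0.010619)/(0.241935) = 4.826109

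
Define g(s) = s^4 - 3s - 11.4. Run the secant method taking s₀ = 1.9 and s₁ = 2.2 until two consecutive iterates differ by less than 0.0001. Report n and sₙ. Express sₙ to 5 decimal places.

g(1.9) = -4.0679000, g(2.2) = 5.4256000
s₂ = 2.2000000 − 5.4256000·(0.3000000)/(9.4935000) = 2.0285480;  |Δ| = 0.1714520
g(2.0285480) = -0.5523629
s₃ = 2.0285480 − (-0.5523629)·(-0.1714520)/(-5.9779629) = 2.0443901;  |Δ| = 0.0158421
g(2.0443901) = -0.0646920
s₄ = 2.0443901 − (-0.0646920)·(0.0158421)/(0.4876709) = 2.0464916;  |Δ| = 0.0021015
g(2.0464916) = 0.0009414
s₅ = 2.0464916 − 0.0009414·(0.0021015)/(0.0656334) = 2.0464615;  |Δ| = 0.0000301
|s₅ − s₄| = 0.0000301 < 0.0001

n = 5, sₙ = 2.04646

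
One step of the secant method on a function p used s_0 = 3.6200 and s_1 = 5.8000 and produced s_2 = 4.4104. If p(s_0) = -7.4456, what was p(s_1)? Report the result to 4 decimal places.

13.0901

The secant line through (3.6200, -7.4456) and (5.8000, p(s_1)) crosses zero at s_2 = 4.4104.
So (3.6200, -7.4456), (5.8000, p(s_1)), (4.4104, 0) are collinear:
p(s_1) = -7.4456 · (5.8000 − 4.4104) / (3.6200 − 4.4104) = -7.4456 · (1.389600)/(-0.790400) = 13.090088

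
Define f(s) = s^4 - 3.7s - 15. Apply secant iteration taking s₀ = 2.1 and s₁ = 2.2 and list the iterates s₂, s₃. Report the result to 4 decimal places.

2.1921, 2.1926

f(2.1) = -3.321900, f(2.2) = 0.285600
s₂ = 2.200000 − 0.285600·(2.200000 − 2.100000) / (0.285600 − (-3.321900)) = 2.200000 − (0.028560)/(3.607500) = 2.192083
f(2.192083) = -0.020486
s₃ = 2.192083 − (-0.020486)·(2.192083 − 2.200000) / (-0.020486 − 0.285600) = 2.192083 − (0.000162)/(-0.306086) = 2.192613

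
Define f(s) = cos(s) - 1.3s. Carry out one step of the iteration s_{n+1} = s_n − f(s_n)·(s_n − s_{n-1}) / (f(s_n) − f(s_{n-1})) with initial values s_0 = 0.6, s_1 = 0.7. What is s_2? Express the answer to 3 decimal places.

f(0.6) = 0.04534, f(0.7) = -0.14516
s_2 = 0.70000 − (-0.14516)·(0.70000 − 0.60000) / (-0.14516 − 0.04534) = 0.70000 − (-0.01452)/(-0.19049) = 0.62380

0.624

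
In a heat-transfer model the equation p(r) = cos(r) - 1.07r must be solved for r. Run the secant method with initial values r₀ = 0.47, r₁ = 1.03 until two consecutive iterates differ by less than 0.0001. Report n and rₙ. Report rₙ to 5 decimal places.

p(0.47) = 0.3886683, p(1.03) = -0.5872812
r₂ = 1.0300000 − (-0.5872812)·(0.5600000)/(-0.9759494) = 0.6930179;  |Δ| = 0.3369821
p(0.6930179) = 0.0277923
r₃ = 0.6930179 − 0.0277923·(-0.3369821)/(0.6150734) = 0.7082446;  |Δ| = 0.0152266
p(0.7082446) = 0.0016833
r₄ = 0.7082446 − 0.0016833·(0.0152266)/(-0.0261090) = 0.7092262;  |Δ| = 0.0009817
p(0.7092262) = -0.0000061
r₅ = 0.7092262 − (-0.0000061)·(0.0009817)/(-0.0016893) = 0.7092227;  |Δ| = 0.0000035
|r₅ − r₄| = 0.0000035 < 0.0001

n = 5, rₙ = 0.70922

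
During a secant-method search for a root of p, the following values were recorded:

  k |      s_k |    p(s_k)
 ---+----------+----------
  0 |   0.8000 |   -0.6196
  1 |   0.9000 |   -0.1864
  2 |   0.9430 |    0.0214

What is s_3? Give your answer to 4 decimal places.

s_3 = 0.9430 − 0.0214·(0.9430 − 0.9000) / (0.0214 − (-0.1864))
   = 0.9430 − (0.000920)/(0.207800) = 0.938572

0.9386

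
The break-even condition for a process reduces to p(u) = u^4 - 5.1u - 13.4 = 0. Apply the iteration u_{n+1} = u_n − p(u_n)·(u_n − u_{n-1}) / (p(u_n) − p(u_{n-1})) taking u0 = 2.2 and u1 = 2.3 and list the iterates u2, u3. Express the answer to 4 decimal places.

p(2.2) = -1.194400, p(2.3) = 2.854100
u2 = 2.300000 − 2.854100·(2.300000 − 2.200000) / (2.854100 − (-1.194400)) = 2.300000 − (0.285410)/(4.048500) = 2.229502
p(2.229502) = -0.062798
u3 = 2.229502 − (-0.062798)·(2.229502 − 2.300000) / (-0.062798 − 2.854100) = 2.229502 − (0.004427)/(-2.916898) = 2.231020

2.2295, 2.2310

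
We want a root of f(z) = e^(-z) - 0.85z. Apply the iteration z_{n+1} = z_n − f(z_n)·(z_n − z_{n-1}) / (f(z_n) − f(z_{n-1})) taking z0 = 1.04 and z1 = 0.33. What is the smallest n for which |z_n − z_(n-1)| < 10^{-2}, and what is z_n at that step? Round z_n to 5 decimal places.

n = 4, z_n = 0.62789

f(1.04) = -0.5305453, f(0.33) = 0.4384237
z2 = 0.3300000 − 0.4384237·(-0.7100000)/(0.9689691) = 0.6512495;  |Δ| = 0.3212495
f(0.6512495) = -0.0321682
z3 = 0.6512495 − (-0.0321682)·(0.3212495)/(-0.4705920) = 0.6292899;  |Δ| = 0.0219596
f(0.6292899) = -0.0019263
z4 = 0.6292899 − (-0.0019263)·(-0.0219596)/(0.0302419) = 0.6278912;  |Δ| = 0.0013987
|z4 − z3| = 0.0013987 < 10^{-2}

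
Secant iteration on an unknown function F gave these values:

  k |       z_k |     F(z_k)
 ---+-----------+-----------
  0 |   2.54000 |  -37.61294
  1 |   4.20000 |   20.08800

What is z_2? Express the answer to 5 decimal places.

z_2 = 4.20000 − 20.08800·(4.20000 − 2.54000) / (20.08800 − (-37.61294))
   = 4.20000 − (33.3460800)/(57.7009400) = 3.6220878

3.62209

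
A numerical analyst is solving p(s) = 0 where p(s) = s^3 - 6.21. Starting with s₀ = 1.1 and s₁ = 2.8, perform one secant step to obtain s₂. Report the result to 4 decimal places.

p(1.1) = -4.879000, p(2.8) = 15.742000
s₂ = 2.800000 − 15.742000·(2.800000 − 1.100000) / (15.742000 − (-4.879000)) = 2.800000 − (26.761400)/(20.621000) = 1.502226

1.5022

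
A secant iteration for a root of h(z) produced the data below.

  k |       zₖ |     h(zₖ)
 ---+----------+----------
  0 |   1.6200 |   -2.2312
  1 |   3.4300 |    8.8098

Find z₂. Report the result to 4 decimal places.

1.9858

z₂ = 3.4300 − 8.8098·(3.4300 − 1.6200) / (8.8098 − (-2.2312))
   = 3.4300 − (15.945738)/(11.041000) = 1.985770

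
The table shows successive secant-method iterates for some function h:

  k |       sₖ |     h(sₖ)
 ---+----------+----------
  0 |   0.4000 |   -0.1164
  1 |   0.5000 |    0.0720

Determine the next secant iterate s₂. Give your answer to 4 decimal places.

s₂ = 0.5000 − 0.0720·(0.5000 − 0.4000) / (0.0720 − (-0.1164))
   = 0.5000 − (0.007200)/(0.188400) = 0.461783

0.4618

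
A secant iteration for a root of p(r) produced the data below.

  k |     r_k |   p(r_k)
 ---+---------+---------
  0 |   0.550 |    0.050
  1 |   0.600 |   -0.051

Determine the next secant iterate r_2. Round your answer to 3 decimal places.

0.575

r_2 = 0.600 − (-0.051)·(0.600 − 0.550) / (-0.051 − 0.050)
   = 0.600 − (-0.00255)/(-0.10100) = 0.57475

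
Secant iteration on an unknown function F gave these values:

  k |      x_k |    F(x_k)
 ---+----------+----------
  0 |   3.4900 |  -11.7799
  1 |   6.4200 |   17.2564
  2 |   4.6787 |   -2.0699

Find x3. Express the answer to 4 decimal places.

4.8652

x3 = 4.6787 − (-2.0699)·(4.6787 − 6.4200) / (-2.0699 − 17.2564)
   = 4.6787 − (3.604317)/(-19.326300) = 4.865198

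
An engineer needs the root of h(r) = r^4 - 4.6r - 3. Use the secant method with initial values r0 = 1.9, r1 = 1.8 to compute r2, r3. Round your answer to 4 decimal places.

1.8377, 1.8402

h(1.9) = 1.292100, h(1.8) = -0.782400
r2 = 1.800000 − (-0.782400)·(1.800000 − 1.900000) / (-0.782400 − 1.292100) = 1.800000 − (0.078240)/(-2.074500) = 1.837715
h(1.837715) = -0.048031
r3 = 1.837715 − (-0.048031)·(1.837715 − 1.800000) / (-0.048031 − (-0.782400)) = 1.837715 − (-0.001811)/(0.734369) = 1.840182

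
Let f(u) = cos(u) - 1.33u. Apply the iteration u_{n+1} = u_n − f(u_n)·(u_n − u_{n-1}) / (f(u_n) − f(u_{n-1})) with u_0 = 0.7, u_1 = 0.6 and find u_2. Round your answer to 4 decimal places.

0.6141

f(0.7) = -0.166158, f(0.6) = 0.027336
u_2 = 0.600000 − 0.027336·(0.600000 − 0.700000) / (0.027336 − (-0.166158)) = 0.600000 − (-0.002734)/(0.193493) = 0.614127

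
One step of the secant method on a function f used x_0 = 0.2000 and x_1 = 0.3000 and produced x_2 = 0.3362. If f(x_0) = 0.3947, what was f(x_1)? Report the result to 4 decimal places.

The secant line through (0.2000, 0.3947) and (0.3000, f(x_1)) crosses zero at x_2 = 0.3362.
So (0.2000, 0.3947), (0.3000, f(x_1)), (0.3362, 0) are collinear:
f(x_1) = 0.3947 · (0.3000 − 0.3362) / (0.2000 − 0.3362) = 0.3947 · (-0.036200)/(-0.136200) = 0.104906

0.1049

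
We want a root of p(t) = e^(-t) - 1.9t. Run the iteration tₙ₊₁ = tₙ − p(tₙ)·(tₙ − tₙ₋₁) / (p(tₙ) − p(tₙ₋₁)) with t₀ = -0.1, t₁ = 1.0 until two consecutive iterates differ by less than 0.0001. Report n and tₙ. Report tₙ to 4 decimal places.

p(-0.1) = 1.295171, p(1.0) = -1.532121
t₂ = 1.000000 − (-1.532121)·(1.100000)/(-2.827291) = 0.403906;  |Δ| = 0.596094
p(0.403906) = -0.099713
t₃ = 0.403906 − (-0.099713)·(-0.596094)/(1.432407) = 0.362410;  |Δ| = 0.041496
p(0.362410) = 0.007418
t₄ = 0.362410 − 0.007418·(-0.041496)/(0.107132) = 0.365283;  |Δ| = 0.002873
p(0.365283) = -0.000038
t₅ = 0.365283 − (-0.000038)·(0.002873)/(-0.007456) = 0.365269;  |Δ| = 0.000015
|t₅ − t₄| = 0.000015 < 0.0001

n = 5, tₙ = 0.3653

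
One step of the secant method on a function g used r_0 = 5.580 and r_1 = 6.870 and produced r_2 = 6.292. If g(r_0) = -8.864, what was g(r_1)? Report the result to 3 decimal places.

The secant line through (5.580, -8.864) and (6.870, g(r_1)) crosses zero at r_2 = 6.292.
So (5.580, -8.864), (6.870, g(r_1)), (6.292, 0) are collinear:
g(r_1) = -8.864 · (6.870 − 6.292) / (5.580 − 6.292) = -8.864 · (0.57800)/(-0.71200) = 7.19578

7.196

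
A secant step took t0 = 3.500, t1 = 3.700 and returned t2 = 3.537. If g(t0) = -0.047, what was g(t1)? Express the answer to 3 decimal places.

The secant line through (3.500, -0.047) and (3.700, g(t1)) crosses zero at t2 = 3.537.
So (3.500, -0.047), (3.700, g(t1)), (3.537, 0) are collinear:
g(t1) = -0.047 · (3.700 − 3.537) / (3.500 − 3.537) = -0.047 · (0.16300)/(-0.03700) = 0.20705

0.207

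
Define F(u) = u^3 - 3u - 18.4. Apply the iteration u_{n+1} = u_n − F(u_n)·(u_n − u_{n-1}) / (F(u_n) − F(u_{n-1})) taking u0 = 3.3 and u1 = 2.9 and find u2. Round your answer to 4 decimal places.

F(3.3) = 7.637000, F(2.9) = -2.711000
u2 = 2.900000 − (-2.711000)·(2.900000 − 3.300000) / (-2.711000 − 7.637000) = 2.900000 − (1.084400)/(-10.348000) = 3.004793

3.0048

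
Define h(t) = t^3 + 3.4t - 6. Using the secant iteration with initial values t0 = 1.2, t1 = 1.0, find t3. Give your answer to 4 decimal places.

h(1.2) = -0.192000, h(1.0) = -1.600000
t2 = 1.000000 − (-1.600000)·(1.000000 − 1.200000) / (-1.600000 − (-0.192000)) = 1.000000 − (0.320000)/(-1.408000) = 1.227273
h(1.227273) = 0.021243
t3 = 1.227273 − 0.021243·(1.227273 − 1.000000) / (0.021243 − (-1.600000)) = 1.227273 − (0.004828)/(1.621243) = 1.224295

1.2243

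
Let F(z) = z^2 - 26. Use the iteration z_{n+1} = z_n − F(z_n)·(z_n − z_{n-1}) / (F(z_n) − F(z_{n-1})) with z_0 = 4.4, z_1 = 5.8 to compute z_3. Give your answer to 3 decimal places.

F(4.4) = -6.64000, F(5.8) = 7.64000
z_2 = 5.80000 − 7.64000·(5.80000 − 4.40000) / (7.64000 − (-6.64000)) = 5.80000 − (10.69600)/(14.28000) = 5.05098
F(5.05098) = -0.48760
z_3 = 5.05098 − (-0.48760)·(5.05098 − 5.80000) / (-0.48760 − 7.64000) = 5.05098 − (0.36522)/(-8.12760) = 5.09592

5.096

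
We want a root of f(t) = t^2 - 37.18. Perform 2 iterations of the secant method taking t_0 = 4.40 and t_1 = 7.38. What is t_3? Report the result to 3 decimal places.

f(4.40) = -17.82000, f(7.38) = 17.28440
t_2 = 7.38000 − 17.28440·(7.38000 − 4.40000) / (17.28440 − (-17.82000)) = 7.38000 − (51.50751)/(35.10440) = 5.91273
f(5.91273) = -2.21958
t_3 = 5.91273 − (-2.21958)·(5.91273 − 7.38000) / (-2.21958 − 17.28440) = 5.91273 − (3.25672)/(-19.50398) = 6.07971

6.080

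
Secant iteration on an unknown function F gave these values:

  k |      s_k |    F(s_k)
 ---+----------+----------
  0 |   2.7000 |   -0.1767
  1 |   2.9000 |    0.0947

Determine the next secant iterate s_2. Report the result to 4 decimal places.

s_2 = 2.9000 − 0.0947·(2.9000 − 2.7000) / (0.0947 − (-0.1767))
   = 2.9000 − (0.018940)/(0.271400) = 2.830214

2.8302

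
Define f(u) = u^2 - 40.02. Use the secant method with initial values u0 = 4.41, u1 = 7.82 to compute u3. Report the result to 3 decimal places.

6.301

f(4.41) = -20.57190, f(7.82) = 21.13240
u2 = 7.82000 − 21.13240·(7.82000 − 4.41000) / (21.13240 − (-20.57190)) = 7.82000 − (72.06148)/(41.70430) = 6.09209
f(6.09209) = -2.90650
u3 = 6.09209 − (-2.90650)·(6.09209 − 7.82000) / (-2.90650 − 21.13240) = 6.09209 − (5.02218)/(-24.03890) = 6.30100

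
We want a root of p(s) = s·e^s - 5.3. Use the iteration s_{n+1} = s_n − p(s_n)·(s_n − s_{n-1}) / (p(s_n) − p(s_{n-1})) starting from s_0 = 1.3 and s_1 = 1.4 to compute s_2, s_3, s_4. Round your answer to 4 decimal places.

1.3584, 1.3601, 1.3601

p(1.3) = -0.529914, p(1.4) = 0.377280
s_2 = 1.400000 − 0.377280·(1.400000 − 1.300000) / (0.377280 − (-0.529914)) = 1.400000 − (0.037728)/(0.907194) = 1.358412
p(1.358412) = -0.015758
s_3 = 1.358412 − (-0.015758)·(1.358412 − 1.400000) / (-0.015758 − 0.377280) = 1.358412 − (0.000655)/(-0.393038) = 1.360080
p(1.360080) = -0.000443
s_4 = 1.360080 − (-0.000443)·(1.360080 − 1.358412) / (-0.000443 − (-0.015758)) = 1.360080 − (-0.000001)/(0.015315) = 1.360128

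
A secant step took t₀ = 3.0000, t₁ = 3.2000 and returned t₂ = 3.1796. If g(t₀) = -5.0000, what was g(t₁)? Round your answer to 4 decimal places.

The secant line through (3.0000, -5.0000) and (3.2000, g(t₁)) crosses zero at t₂ = 3.1796.
So (3.0000, -5.0000), (3.2000, g(t₁)), (3.1796, 0) are collinear:
g(t₁) = -5.0000 · (3.2000 − 3.1796) / (3.0000 − 3.1796) = -5.0000 · (0.020400)/(-0.179600) = 0.567929

0.5679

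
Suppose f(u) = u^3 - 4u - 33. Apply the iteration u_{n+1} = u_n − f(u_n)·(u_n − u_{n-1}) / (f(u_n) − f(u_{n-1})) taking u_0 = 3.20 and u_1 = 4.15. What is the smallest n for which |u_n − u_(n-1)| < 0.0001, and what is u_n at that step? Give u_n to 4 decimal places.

n = 6, u_n = 3.6212

f(3.20) = -13.032000, f(4.15) = 21.873375
u_2 = 4.150000 − 21.873375·(0.950000)/(34.905375) = 3.554685;  |Δ| = 0.595315
f(3.554685) = -2.302516
u_3 = 3.554685 − (-2.302516)·(-0.595315)/(-24.175891) = 3.611383;  |Δ| = 0.056698
f(3.611383) = -0.345576
u_4 = 3.611383 − (-0.345576)·(0.056698)/(1.956940) = 3.621395;  |Δ| = 0.010012
f(3.621395) = 0.007205
u_5 = 3.621395 − 0.007205·(0.010012)/(0.352781) = 3.621190;  |Δ| = 0.000204
f(3.621190) = -0.000022
u_6 = 3.621190 − (-0.000022)·(-0.000204)/(-0.007227) = 3.621191;  |Δ| = 0.000001
|u_6 − u_5| = 0.000001 < 0.0001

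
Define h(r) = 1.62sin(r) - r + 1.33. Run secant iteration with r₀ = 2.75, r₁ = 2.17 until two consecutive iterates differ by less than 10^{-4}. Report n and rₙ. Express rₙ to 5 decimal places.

h(2.75) = -0.8017092, h(2.17) = 0.4977717
r₂ = 2.1700000 − 0.4977717·(-0.5800000)/(1.2994809) = 2.3921715;  |Δ| = 0.2221715
h(2.3921715) = 0.0413970
r₃ = 2.3921715 − 0.0413970·(0.2221715)/(-0.4563746) = 2.4123243;  |Δ| = 0.0201528
h(2.4123243) = -0.0028790
r₄ = 2.4123243 − (-0.0028790)·(0.0201528)/(-0.0442761) = 2.4110139;  |Δ| = 0.0013104
h(2.4110139) = 0.0000134
r₅ = 2.4110139 − 0.0000134·(-0.0013104)/(0.0028925) = 2.4110200;  |Δ| = 0.0000061
|r₅ − r₄| = 0.0000061 < 10^{-4}

n = 5, rₙ = 2.41102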